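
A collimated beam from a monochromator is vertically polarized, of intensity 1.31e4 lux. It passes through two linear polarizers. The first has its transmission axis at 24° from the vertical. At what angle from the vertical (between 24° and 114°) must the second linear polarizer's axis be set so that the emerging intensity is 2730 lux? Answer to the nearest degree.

θ ≈ 84°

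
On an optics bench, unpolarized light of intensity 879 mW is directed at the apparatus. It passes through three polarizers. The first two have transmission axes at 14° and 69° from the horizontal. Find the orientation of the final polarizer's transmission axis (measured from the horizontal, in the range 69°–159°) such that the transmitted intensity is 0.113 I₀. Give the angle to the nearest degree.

Unpolarized light through the first polarizer → I₁ = ½ I₀, now polarized at 14°.
I₂ = I₁ cos²(69° − 14°) = 0.5 I₀ · cos²(55°) = 0.1645 I₀.
Need I₃/I₀ = 0.113, so cos²(θ − 69°) = 0.113 / 0.1645 = 0.687.
θ − 69° = arccos(√0.687) = 34.0°, giving θ ≈ 69 + 34.0 = 103.0°.

θ ≈ 103°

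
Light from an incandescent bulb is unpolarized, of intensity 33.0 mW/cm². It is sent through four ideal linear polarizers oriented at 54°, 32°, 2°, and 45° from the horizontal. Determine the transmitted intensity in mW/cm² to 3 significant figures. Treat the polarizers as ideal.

I ≈ 5.69 mW/cm²

Unpolarized light through the first polarizer → I₁ = 33.0 mW/cm²/2 = 16.5 mW/cm², polarized at 54°.
I₂ = I₁ · cos²(22°) = 16.5 · 0.8597 = 14.18 mW/cm².
I₃ = I₂ · cos²(30°) = 14.18 · 0.75 = 10.64 mW/cm².
I₄ = I₃ · cos²(43°) = 10.64 · 0.5349 = 5.69 mW/cm².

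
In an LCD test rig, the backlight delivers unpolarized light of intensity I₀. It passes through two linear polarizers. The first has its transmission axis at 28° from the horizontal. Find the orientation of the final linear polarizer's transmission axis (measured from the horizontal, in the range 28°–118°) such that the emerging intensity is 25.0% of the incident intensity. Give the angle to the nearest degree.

Unpolarized light through the first polarizer → I₁ = ½ I₀, now polarized at 28°.
Need I₂/I₀ = 0.25, so cos²(θ − 28°) = 0.25 / 0.5 = 0.5.
θ − 28° = arccos(√0.5) = 45.0°, giving θ ≈ 28 + 45.0 = 73.0°.

θ ≈ 73°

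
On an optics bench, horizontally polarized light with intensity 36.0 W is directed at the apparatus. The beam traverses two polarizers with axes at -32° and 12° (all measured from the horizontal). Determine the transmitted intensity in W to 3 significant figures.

I ≈ 13.4 W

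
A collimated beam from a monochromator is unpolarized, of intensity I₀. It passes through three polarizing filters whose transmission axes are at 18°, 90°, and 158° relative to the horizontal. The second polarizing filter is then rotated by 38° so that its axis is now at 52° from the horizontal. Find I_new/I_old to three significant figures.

Before rotation:
Unpolarized light through the first polarizer → I₁ = ½ I₀, now polarized at 18°.
I₂ = I₁ cos²(90° − 18°) = 0.5 I₀ · cos²(72°) = 0.04775 I₀.
I₃ = I₂ cos²(158° − 90°) = 0.04775 I₀ · cos²(68°) = 0.0067 I₀.
After rotation:
Unpolarized light through the first polarizer → I₁ = ½ I₀, now polarized at 18°.
I₂ = I₁ cos²(52° − 18°) = 0.5 I₀ · cos²(34°) = 0.3437 I₀.
Angle between axes 2 and 3: 74°. I₃ = 0.3437 I₀ · cos²(74°) = 0.02611 I₀.
Ratio = 0.02611 / 0.0067 = 3.897.

I_new/I_old ≈ 3.90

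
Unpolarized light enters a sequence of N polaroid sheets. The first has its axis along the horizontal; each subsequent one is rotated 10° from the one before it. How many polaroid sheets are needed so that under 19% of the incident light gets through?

First polarizer halves the unpolarized light: factor 1/2.
Each further stage multiplies by cos²(10°) = 0.9698.
After N polarizers: T = 0.5·0.9698^(N−1). Require T < 0.19 ⇒ N−1 > ln(0.19/0.5)/ln(0.9698) = 31.60, so N−1 ≥ 32 and N = 33.
Check: N=33 gives T = 0.1877 < 0.19; N=32 gives T = 0.1935.

N = 33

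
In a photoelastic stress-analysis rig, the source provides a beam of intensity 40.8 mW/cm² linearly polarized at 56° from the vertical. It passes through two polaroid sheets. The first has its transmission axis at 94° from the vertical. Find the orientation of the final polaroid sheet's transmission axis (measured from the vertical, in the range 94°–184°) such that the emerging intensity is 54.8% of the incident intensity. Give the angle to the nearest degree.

θ ≈ 114°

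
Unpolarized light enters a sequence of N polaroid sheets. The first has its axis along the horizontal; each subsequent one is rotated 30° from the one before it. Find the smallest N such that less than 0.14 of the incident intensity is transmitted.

First polarizer halves the unpolarized light: factor 1/2.
Each further stage multiplies by cos²(30°) = 0.75.
After N polarizers: T = 0.5·0.75^(N−1). Require T < 0.14 ⇒ N−1 > ln(0.14/0.5)/ln(0.75) = 4.42, so N−1 ≥ 5 and N = 6.
Check: N=6 gives T = 0.1187 < 0.14; N=5 gives T = 0.1582.

N = 6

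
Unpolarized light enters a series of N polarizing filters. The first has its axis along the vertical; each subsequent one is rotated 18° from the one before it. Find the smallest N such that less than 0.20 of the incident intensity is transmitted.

N = 11

First polarizer halves the unpolarized light: factor 1/2.
Each further stage multiplies by cos²(18°) = 0.9045.
After N polarizers: T = 0.5·0.9045^(N−1). Require T < 0.20 ⇒ N−1 > ln(0.20/0.5)/ln(0.9045) = 9.13, so N−1 ≥ 10 and N = 11.
Check: N=11 gives T = 0.1833 < 0.20; N=10 gives T = 0.2026.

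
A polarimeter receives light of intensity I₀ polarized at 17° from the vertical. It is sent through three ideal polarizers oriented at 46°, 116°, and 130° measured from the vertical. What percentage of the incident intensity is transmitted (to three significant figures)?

I₁ = I₀ cos²(46° − 17°) = I₀ cos²(29°) = 0.765 I₀.
I₂ = I₁ cos²(116° − 46°) = 0.765 I₀ · cos²(70°) = 0.08948 I₀.
I₃ = I₂ cos²(130° − 116°) = 0.08948 I₀ · cos²(14°) = 0.08425 I₀.
That is 8.425% of the incident intensity.

≈ 8.42%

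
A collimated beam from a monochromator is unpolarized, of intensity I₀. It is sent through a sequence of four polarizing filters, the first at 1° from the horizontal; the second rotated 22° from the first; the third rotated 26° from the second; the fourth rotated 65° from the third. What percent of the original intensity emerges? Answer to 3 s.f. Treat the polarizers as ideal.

≈ 6.20%

Unpolarized light through the first polarizer → I₁ = ½ I₀, now polarized at 1°.
I₂ = I₁ cos²(22°) = 0.5 · 0.8597 I₀ = 0.4298 I₀.
I₃ = I₂ cos²(26°) = 0.4298 · 0.8078 I₀ = 0.3472 I₀.
I₄ = I₃ cos²(65°) = 0.3472 · 0.1786 I₀ = 0.06202 I₀.
That is 6.202% of the incident intensity.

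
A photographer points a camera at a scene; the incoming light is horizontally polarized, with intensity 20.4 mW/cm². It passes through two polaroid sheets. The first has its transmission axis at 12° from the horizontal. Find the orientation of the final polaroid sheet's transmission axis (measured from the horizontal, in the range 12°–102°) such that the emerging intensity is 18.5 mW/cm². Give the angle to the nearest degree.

θ ≈ 25°

I₁ = I₀ cos²(12° − 0°) = I₀ cos²(12°) = 0.9568 I₀.
Target fraction: 18.5 / 20.4 mW/cm² = 0.9069 of I₀.
Need I₂/I₀ = 0.9069, so cos²(θ − 12°) = 0.9069 / 0.9568 = 0.9478.
θ − 12° = arccos(√0.9478) = 13.2°, giving θ ≈ 12 + 13.2 = 25.2°.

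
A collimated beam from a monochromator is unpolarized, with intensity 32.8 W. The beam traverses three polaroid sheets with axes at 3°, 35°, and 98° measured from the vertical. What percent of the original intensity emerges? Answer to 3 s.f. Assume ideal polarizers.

Unpolarized light through the first polarizer → I₁ = 32.8 W/2 = 16.4 W, polarized at 3°.
I₂ = I₁ · cos²(32°) = 16.4 · 0.7192 = 11.79 W.
I₃ = I₂ · cos²(63°) = 11.79 · 0.2061 = 2.431 W.
That is 7.411% of the incident intensity.

≈ 7.41%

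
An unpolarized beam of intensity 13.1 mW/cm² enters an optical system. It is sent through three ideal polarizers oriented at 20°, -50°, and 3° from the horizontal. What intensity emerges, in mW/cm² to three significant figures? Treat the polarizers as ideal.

Unpolarized light through the first polarizer → I₁ = 13.1 mW/cm²/2 = 6.55 mW/cm², polarized at 20°.
I₂ = I₁ · cos²(70°) = 6.55 · 0.117 = 0.7662 mW/cm².
I₃ = I₂ · cos²(53°) = 0.7662 · 0.3622 = 0.2775 mW/cm².

I ≈ 0.278 mW/cm²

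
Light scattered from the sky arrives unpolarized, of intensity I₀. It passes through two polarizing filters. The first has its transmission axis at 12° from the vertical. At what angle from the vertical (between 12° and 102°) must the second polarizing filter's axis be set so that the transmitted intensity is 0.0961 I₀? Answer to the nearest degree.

Unpolarized light through the first polarizer → I₁ = ½ I₀, now polarized at 12°.
Need I₂/I₀ = 0.0961, so cos²(θ − 12°) = 0.0961 / 0.5 = 0.1922.
θ − 12° = arccos(√0.1922) = 64.0°, giving θ ≈ 12 + 64.0 = 76.0°.

θ ≈ 76°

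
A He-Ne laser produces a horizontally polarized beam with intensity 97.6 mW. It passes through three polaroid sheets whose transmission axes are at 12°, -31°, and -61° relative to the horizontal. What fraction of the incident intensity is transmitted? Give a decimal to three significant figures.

By Malus's law, I₁ = 97.6 mW · cos²(12°) = 93.38 mW.
I₂ = I₁ · cos²(43°) = 93.38 · 0.5349 = 49.95 mW.
I₃ = I₂ · cos²(30°) = 49.95 · 0.75 = 37.46 mW.
Transmitted fraction = 0.3838.

I/I₀ ≈ 0.384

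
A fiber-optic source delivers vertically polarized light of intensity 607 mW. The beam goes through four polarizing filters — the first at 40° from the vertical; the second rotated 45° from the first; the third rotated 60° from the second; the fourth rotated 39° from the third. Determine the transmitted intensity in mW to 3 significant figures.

I ≈ 26.9 mW

I₁ = 607 mW · cos²(40°) = 356.2 mW.
I₂ = I₁ · cos²(45°) = 356.2 · 0.5 = 178.1 mW.
I₃ = I₂ · cos²(60°) = 178.1 · 0.25 = 44.53 mW.
I₄ = I₃ · cos²(39°) = 44.53 · 0.604 = 26.89 mW.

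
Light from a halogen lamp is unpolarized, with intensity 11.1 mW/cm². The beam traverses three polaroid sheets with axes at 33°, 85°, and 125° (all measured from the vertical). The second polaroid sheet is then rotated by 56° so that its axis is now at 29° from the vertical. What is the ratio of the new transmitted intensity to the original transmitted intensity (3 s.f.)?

I_new/I_old ≈ 0.0489

Before rotation:
Unpolarized light through the first polarizer → I₁ = ½ I₀, now polarized at 33°.
I₂ = I₁ cos²(85° − 33°) = 0.5 I₀ · cos²(52°) = 0.1895 I₀.
I₃ = I₂ cos²(125° − 85°) = 0.1895 I₀ · cos²(40°) = 0.1112 I₀.
After rotation:
Unpolarized light through the first polarizer → I₁ = ½ I₀, now polarized at 33°.
I₂ = I₁ cos²(29° − 33°) = 0.5 I₀ · cos²(4°) = 0.4976 I₀.
Angle between axes 2 and 3: 84°. I₃ = 0.4976 I₀ · cos²(84°) = 0.005437 I₀.
Ratio = 0.005437 / 0.1112 = 0.04888.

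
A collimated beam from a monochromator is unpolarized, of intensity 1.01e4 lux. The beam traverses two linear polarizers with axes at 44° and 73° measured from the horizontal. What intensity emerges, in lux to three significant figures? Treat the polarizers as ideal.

I ≈ 3860 lux

Unpolarized light through the first polarizer → I₁ = 1.01e4 lux/2 = 5050 lux, polarized at 44°.
I₂ = I₁ · cos²(29°) = 5050 · 0.765 = 3863 lux.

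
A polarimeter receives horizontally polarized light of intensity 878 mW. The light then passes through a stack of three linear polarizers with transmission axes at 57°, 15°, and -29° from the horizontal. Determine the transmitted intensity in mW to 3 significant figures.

I₁ = 878 mW · cos²(57°) = 260.4 mW.
I₂ = I₁ · cos²(42°) = 260.4 · 0.5523 = 143.8 mW.
I₃ = I₂ · cos²(44°) = 143.8 · 0.5174 = 74.43 mW.

I ≈ 74.4 mW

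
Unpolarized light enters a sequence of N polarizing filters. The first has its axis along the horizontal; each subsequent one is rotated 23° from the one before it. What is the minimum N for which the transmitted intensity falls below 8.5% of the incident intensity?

First polarizer halves the unpolarized light: factor 1/2.
Each further stage multiplies by cos²(23°) = 0.8473.
After N polarizers: T = 0.5·0.8473^(N−1). Require T < 0.085 ⇒ N−1 > ln(0.085/0.5)/ln(0.8473) = 10.70, so N−1 ≥ 11 and N = 12.
Check: N=12 gives T = 0.08082 < 0.085; N=11 gives T = 0.09539.

N = 12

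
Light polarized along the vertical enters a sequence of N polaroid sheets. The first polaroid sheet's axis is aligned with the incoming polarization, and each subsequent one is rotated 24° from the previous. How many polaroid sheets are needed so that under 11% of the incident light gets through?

N = 14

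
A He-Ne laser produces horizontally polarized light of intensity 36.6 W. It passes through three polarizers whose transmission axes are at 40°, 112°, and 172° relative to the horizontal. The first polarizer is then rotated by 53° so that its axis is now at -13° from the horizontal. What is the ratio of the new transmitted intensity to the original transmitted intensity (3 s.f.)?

Before rotation:
By Malus's law, I₁ = I₀ cos²(40° − 0°) = I₀ cos²(40°) = 0.5868 I₀.
I₂ = I₁ cos²(112° − 40°) = 0.5868 I₀ · cos²(72°) = 0.05604 I₀.
I₃ = I₂ cos²(172° − 112°) = 0.05604 I₀ · cos²(60°) = 0.01401 I₀.
After rotation:
I₁ = I₀ cos²(-13° − 0°) = I₀ cos²(13°) = 0.9494 I₀.
Angle between axes 1 and 2: 55°. I₂ = 0.9494 I₀ · cos²(55°) = 0.3123 I₀.
I₃ = I₂ cos²(172° − 112°) = 0.3123 I₀ · cos²(60°) = 0.07809 I₀.
Ratio = 0.07809 / 0.01401 = 5.574.

I_new/I_old ≈ 5.57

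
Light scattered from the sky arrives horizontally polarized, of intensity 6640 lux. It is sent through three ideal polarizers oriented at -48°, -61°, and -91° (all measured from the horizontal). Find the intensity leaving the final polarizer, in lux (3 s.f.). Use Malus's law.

I ≈ 2120 lux

By Malus's law, I₁ = 6640 lux · cos²(48°) = 2973 lux.
I₂ = I₁ · cos²(13°) = 2973 · 0.9494 = 2823 lux.
I₃ = I₂ · cos²(30°) = 2823 · 0.75 = 2117 lux.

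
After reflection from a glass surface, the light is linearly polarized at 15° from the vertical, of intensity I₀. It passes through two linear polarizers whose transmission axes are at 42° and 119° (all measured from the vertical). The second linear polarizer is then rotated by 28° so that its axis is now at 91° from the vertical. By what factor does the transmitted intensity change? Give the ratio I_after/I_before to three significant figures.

Before rotation:
By Malus's law, I₁ = I₀ cos²(42° − 15°) = I₀ cos²(27°) = 0.7939 I₀.
I₂ = I₁ cos²(119° − 42°) = 0.7939 I₀ · cos²(77°) = 0.04017 I₀.
After rotation:
I₁ = I₀ cos²(42° − 15°) = I₀ cos²(27°) = 0.7939 I₀.
I₂ = I₁ cos²(91° − 42°) = 0.7939 I₀ · cos²(49°) = 0.3417 I₀.
Ratio = 0.3417 / 0.04017 = 8.506.

I_new/I_old ≈ 8.51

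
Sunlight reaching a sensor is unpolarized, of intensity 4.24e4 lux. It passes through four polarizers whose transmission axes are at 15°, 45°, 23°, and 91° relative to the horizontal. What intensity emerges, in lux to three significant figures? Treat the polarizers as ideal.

I ≈ 1920 lux

Unpolarized light through the first polarizer → I₁ = 4.24e4 lux/2 = 2.12e+04 lux, polarized at 15°.
I₂ = I₁ · cos²(30°) = 2.12e+04 · 0.75 = 1.59e+04 lux.
I₃ = I₂ · cos²(22°) = 1.59e+04 · 0.8597 = 1.367e+04 lux.
I₄ = I₃ · cos²(68°) = 1.367e+04 · 0.1403 = 1918 lux.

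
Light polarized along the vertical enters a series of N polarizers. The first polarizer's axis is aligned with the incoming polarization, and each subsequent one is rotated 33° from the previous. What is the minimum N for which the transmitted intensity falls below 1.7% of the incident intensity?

First polarizer is aligned with the polarization: full transmission.
Each further stage multiplies by cos²(33°) = 0.7034.
After N polarizers: T = 0.7034^(N−1). Require T < 0.017 ⇒ N−1 > ln(0.017)/ln(0.7034) = 11.58, so N−1 ≥ 12 and N = 13.
Check: N=13 gives T = 0.01466 < 0.017; N=12 gives T = 0.02085.

N = 13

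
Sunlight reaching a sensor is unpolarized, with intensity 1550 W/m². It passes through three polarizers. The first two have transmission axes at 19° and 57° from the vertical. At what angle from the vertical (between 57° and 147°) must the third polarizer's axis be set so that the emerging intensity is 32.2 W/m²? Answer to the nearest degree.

Unpolarized light through the first polarizer → I₁ = ½ I₀, now polarized at 19°.
I₂ = I₁ cos²(57° − 19°) = 0.5 I₀ · cos²(38°) = 0.3105 I₀.
Target fraction: 32.2 / 1550 W/m² = 0.02077 of I₀.
Need I₃/I₀ = 0.02077, so cos²(θ − 57°) = 0.02077 / 0.3105 = 0.06691.
θ − 57° = arccos(√0.06691) = 75.0°, giving θ ≈ 57 + 75.0 = 132.0°.

θ ≈ 132°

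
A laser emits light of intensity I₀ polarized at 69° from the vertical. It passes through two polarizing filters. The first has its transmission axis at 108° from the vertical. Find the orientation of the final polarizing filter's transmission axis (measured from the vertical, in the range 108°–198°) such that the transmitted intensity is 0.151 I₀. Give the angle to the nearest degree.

θ ≈ 168°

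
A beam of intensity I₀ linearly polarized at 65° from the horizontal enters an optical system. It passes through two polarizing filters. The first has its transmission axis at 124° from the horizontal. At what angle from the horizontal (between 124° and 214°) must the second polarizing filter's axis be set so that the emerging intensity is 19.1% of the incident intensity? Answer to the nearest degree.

θ ≈ 156°

By Malus's law, I₁ = I₀ cos²(124° − 65°) = I₀ cos²(59°) = 0.2653 I₀.
Need I₂/I₀ = 0.191, so cos²(θ − 124°) = 0.191 / 0.2653 = 0.72.
θ − 124° = arccos(√0.72) = 31.9°, giving θ ≈ 124 + 31.9 = 155.9°.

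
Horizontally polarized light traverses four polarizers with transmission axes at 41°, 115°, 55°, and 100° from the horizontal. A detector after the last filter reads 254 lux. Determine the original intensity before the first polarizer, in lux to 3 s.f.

I₁ = I₀ cos²(41° − 0°) = I₀ cos²(41°) = 0.5696 I₀.
I₂ = I₁ cos²(115° − 41°) = 0.5696 I₀ · cos²(74°) = 0.04327 I₀.
I₃ = I₂ cos²(55° − 115°) = 0.04327 I₀ · cos²(60°) = 0.01082 I₀.
I₄ = I₃ cos²(100° − 55°) = 0.01082 I₀ · cos²(45°) = 0.005409 I₀.
So 254 lux = 0.005409 I₀, giving I₀ = 254/0.005409 = 4.696e+04 lux.

I₀ ≈ 4.70e4 lux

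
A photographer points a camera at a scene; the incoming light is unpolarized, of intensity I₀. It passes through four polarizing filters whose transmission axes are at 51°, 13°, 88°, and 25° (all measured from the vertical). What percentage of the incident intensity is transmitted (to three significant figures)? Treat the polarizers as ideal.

≈ 0.429%

Unpolarized light through the first polarizer → I₁ = ½ I₀, now polarized at 51°.
I₂ = I₁ cos²(13° − 51°) = 0.5 I₀ · cos²(38°) = 0.3105 I₀.
I₃ = I₂ cos²(88° − 13°) = 0.3105 I₀ · cos²(75°) = 0.0208 I₀.
I₄ = I₃ cos²(25° − 88°) = 0.0208 I₀ · cos²(63°) = 0.004287 I₀.
That is 0.4287% of the incident intensity.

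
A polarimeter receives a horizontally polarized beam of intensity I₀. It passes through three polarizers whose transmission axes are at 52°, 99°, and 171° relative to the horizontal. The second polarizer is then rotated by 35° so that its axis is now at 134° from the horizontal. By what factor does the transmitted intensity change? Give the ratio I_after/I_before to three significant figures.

I_new/I_old ≈ 0.278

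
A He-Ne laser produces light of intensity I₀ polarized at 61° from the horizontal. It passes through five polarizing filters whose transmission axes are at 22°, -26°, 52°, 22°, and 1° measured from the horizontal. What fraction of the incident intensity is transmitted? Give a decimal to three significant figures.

By Malus's law, I₁ = I₀ cos²(22° − 61°) = I₀ cos²(39°) = 0.604 I₀.
I₂ = I₁ cos²(-26° − 22°) = 0.604 I₀ · cos²(48°) = 0.2704 I₀.
I₃ = I₂ cos²(52° + 26°) = 0.2704 I₀ · cos²(78°) = 0.01169 I₀.
I₄ = I₃ cos²(22° − 52°) = 0.01169 I₀ · cos²(30°) = 0.008767 I₀.
I₅ = I₄ cos²(1° − 22°) = 0.008767 I₀ · cos²(21°) = 0.007641 I₀.
Transmitted fraction = 0.007641.

≈ 0.00764 I₀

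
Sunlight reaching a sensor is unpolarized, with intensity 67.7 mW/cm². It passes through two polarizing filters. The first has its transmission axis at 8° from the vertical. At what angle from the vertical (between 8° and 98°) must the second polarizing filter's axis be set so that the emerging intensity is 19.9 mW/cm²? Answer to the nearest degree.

θ ≈ 48°

Unpolarized light through the first polarizer → I₁ = ½ I₀, now polarized at 8°.
Target fraction: 19.9 / 67.7 mW/cm² = 0.2939 of I₀.
Need I₂/I₀ = 0.2939, so cos²(θ − 8°) = 0.2939 / 0.5 = 0.5879.
θ − 8° = arccos(√0.5879) = 39.9°, giving θ ≈ 8 + 39.9 = 47.9°.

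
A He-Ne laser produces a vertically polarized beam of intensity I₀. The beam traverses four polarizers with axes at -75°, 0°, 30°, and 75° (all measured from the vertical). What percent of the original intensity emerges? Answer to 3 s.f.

≈ 0.168%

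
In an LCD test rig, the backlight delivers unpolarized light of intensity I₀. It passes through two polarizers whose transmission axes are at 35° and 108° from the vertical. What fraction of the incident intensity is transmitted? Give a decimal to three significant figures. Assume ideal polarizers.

Unpolarized light through the first polarizer → I₁ = ½ I₀, now polarized at 35°.
I₂ = I₁ cos²(108° − 35°) = 0.5 I₀ · cos²(73°) = 0.04274 I₀.
Transmitted fraction = 0.04274.

≈ 0.0427 I₀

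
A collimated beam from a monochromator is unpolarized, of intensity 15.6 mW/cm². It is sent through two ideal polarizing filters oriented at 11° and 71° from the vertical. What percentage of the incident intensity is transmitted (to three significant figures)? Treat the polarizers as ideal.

≈ 12.5%

Unpolarized light through the first polarizer → I₁ = 15.6 mW/cm²/2 = 7.8 mW/cm², polarized at 11°.
I₂ = I₁ · cos²(60°) = 7.8 · 0.25 = 1.95 mW/cm².
That is 12.5% of the incident intensity.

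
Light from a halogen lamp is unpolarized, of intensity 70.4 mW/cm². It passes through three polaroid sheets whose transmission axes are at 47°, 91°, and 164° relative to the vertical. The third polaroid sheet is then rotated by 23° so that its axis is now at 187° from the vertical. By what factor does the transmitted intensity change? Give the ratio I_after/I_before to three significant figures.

I_new/I_old ≈ 0.128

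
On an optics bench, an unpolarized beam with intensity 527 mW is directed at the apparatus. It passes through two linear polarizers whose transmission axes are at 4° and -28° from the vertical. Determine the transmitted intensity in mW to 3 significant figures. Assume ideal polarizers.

I ≈ 190 mW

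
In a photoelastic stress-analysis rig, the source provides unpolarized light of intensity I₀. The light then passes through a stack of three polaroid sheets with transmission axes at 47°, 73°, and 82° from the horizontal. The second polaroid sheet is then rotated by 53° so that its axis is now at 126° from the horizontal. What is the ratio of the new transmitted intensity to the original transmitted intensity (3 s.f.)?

Before rotation:
Unpolarized light through the first polarizer → I₁ = ½ I₀, now polarized at 47°.
I₂ = I₁ cos²(73° − 47°) = 0.5 I₀ · cos²(26°) = 0.4039 I₀.
I₃ = I₂ cos²(82° − 73°) = 0.4039 I₀ · cos²(9°) = 0.394 I₀.
After rotation:
Unpolarized light through the first polarizer → I₁ = ½ I₀, now polarized at 47°.
I₂ = I₁ cos²(126° − 47°) = 0.5 I₀ · cos²(79°) = 0.0182 I₀.
I₃ = I₂ cos²(82° − 126°) = 0.0182 I₀ · cos²(44°) = 0.00942 I₀.
Ratio = 0.00942 / 0.394 = 0.02391.

I_new/I_old ≈ 0.0239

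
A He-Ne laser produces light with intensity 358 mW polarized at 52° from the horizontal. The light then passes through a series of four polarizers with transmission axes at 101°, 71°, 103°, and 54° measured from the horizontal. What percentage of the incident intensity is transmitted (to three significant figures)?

≈ 9.99%

I₁ = 358 mW · cos²(49°) = 154.1 mW.
I₂ = I₁ · cos²(30°) = 154.1 · 0.75 = 115.6 mW.
I₃ = I₂ · cos²(32°) = 115.6 · 0.7192 = 83.11 mW.
I₄ = I₃ · cos²(49°) = 83.11 · 0.4304 = 35.77 mW.
That is 9.992% of the incident intensity.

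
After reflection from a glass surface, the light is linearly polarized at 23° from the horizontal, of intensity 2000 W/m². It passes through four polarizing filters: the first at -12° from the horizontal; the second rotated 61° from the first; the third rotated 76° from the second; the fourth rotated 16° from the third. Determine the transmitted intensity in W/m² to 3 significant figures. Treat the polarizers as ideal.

I ≈ 17.1 W/m²

I₁ = 2000 W/m² · cos²(35°) = 1342 W/m².
I₂ = I₁ · cos²(61°) = 1342 · 0.235 = 315.4 W/m².
I₃ = I₂ · cos²(76°) = 315.4 · 0.05853 = 18.46 W/m².
I₄ = I₃ · cos²(16°) = 18.46 · 0.924 = 17.06 W/m².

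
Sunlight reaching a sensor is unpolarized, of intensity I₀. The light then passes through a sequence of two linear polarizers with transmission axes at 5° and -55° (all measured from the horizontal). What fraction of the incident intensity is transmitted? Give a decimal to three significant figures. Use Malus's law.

≈ 0.125 I₀

Unpolarized light through the first polarizer → I₁ = ½ I₀, now polarized at 5°.
I₂ = I₁ cos²(-55° − 5°) = 0.5 I₀ · cos²(60°) = 0.125 I₀.
Transmitted fraction = 0.125.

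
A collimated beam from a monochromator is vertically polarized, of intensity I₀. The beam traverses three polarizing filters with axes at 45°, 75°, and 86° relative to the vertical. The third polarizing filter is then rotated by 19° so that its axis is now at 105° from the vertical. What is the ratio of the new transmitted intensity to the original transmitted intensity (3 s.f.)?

Before rotation:
I₁ = I₀ cos²(45° − 0°) = I₀ cos²(45°) = 0.5 I₀.
I₂ = I₁ cos²(75° − 45°) = 0.5 I₀ · cos²(30°) = 0.375 I₀.
I₃ = I₂ cos²(86° − 75°) = 0.375 I₀ · cos²(11°) = 0.3613 I₀.
After rotation:
I₁ = I₀ cos²(45° − 0°) = I₀ cos²(45°) = 0.5 I₀.
I₂ = I₁ cos²(75° − 45°) = 0.5 I₀ · cos²(30°) = 0.375 I₀.
I₃ = I₂ cos²(105° − 75°) = 0.375 I₀ · cos²(30°) = 0.2813 I₀.
Ratio = 0.2813 / 0.3613 = 0.7783.

I_new/I_old ≈ 0.778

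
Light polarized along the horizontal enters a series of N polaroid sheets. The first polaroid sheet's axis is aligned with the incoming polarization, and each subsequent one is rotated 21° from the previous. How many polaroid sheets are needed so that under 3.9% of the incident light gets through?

N = 25

First polarizer is aligned with the polarization: full transmission.
Each further stage multiplies by cos²(21°) = 0.8716.
After N polarizers: T = 0.8716^(N−1). Require T < 0.039 ⇒ N−1 > ln(0.039)/ln(0.8716) = 23.60, so N−1 ≥ 24 and N = 25.
Check: N=25 gives T = 0.03692 < 0.039; N=24 gives T = 0.04236.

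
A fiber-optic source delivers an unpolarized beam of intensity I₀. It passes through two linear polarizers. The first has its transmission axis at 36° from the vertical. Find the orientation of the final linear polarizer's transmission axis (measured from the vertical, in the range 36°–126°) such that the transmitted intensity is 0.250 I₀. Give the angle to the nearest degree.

Unpolarized light through the first polarizer → I₁ = ½ I₀, now polarized at 36°.
Need I₂/I₀ = 0.25, so cos²(θ − 36°) = 0.25 / 0.5 = 0.5.
θ − 36° = arccos(√0.5) = 45.0°, giving θ ≈ 36 + 45.0 = 81.0°.

θ ≈ 81°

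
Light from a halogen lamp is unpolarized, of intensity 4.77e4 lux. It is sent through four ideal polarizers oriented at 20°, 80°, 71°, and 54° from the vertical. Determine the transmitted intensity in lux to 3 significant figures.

Unpolarized light through the first polarizer → I₁ = 4.77e4 lux/2 = 2.385e+04 lux, polarized at 20°.
I₂ = I₁ · cos²(60°) = 2.385e+04 · 0.25 = 5963 lux.
I₃ = I₂ · cos²(9°) = 5963 · 0.9755 = 5817 lux.
I₄ = I₃ · cos²(17°) = 5817 · 0.9145 = 5319 lux.

I ≈ 5320 lux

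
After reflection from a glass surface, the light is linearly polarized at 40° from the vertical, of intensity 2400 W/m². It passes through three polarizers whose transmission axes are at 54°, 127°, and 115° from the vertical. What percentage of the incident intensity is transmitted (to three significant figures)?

I₁ = 2400 W/m² · cos²(14°) = 2260 W/m².
I₂ = I₁ · cos²(73°) = 2260 · 0.08548 = 193.1 W/m².
I₃ = I₂ · cos²(12°) = 193.1 · 0.9568 = 184.8 W/m².
That is 7.7% of the incident intensity.

≈ 7.70%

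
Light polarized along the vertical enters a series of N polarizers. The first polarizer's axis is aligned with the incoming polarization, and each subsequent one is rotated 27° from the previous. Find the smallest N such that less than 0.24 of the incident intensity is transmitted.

N = 8

First polarizer is aligned with the polarization: full transmission.
Each further stage multiplies by cos²(27°) = 0.7939.
After N polarizers: T = 0.7939^(N−1). Require T < 0.24 ⇒ N−1 > ln(0.24)/ln(0.7939) = 6.18, so N−1 ≥ 7 and N = 8.
Check: N=8 gives T = 0.1988 < 0.24; N=7 gives T = 0.2504.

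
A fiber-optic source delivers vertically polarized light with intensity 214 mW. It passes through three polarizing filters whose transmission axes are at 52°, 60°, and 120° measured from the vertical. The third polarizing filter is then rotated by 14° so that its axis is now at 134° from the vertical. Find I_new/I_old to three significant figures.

Before rotation:
I₁ = I₀ cos²(52° − 0°) = I₀ cos²(52°) = 0.379 I₀.
I₂ = I₁ cos²(60° − 52°) = 0.379 I₀ · cos²(8°) = 0.3717 I₀.
I₃ = I₂ cos²(120° − 60°) = 0.3717 I₀ · cos²(60°) = 0.09292 I₀.
After rotation:
I₁ = I₀ cos²(52° − 0°) = I₀ cos²(52°) = 0.379 I₀.
I₂ = I₁ cos²(60° − 52°) = 0.379 I₀ · cos²(8°) = 0.3717 I₀.
I₃ = I₂ cos²(134° − 60°) = 0.3717 I₀ · cos²(74°) = 0.02824 I₀.
Ratio = 0.02824 / 0.09292 = 0.3039.

I_new/I_old ≈ 0.304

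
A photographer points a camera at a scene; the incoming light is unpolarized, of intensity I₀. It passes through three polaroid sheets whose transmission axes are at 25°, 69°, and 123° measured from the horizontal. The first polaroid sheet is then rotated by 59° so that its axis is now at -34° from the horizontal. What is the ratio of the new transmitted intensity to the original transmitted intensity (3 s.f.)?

Before rotation:
Unpolarized light through the first polarizer → I₁ = ½ I₀, now polarized at 25°.
I₂ = I₁ cos²(69° − 25°) = 0.5 I₀ · cos²(44°) = 0.2587 I₀.
I₃ = I₂ cos²(123° − 69°) = 0.2587 I₀ · cos²(54°) = 0.08939 I₀.
After rotation:
Unpolarized light through the first polarizer → I₁ = ½ I₀, now polarized at -34°.
Angle between axes 1 and 2: 77°. I₂ = 0.5 I₀ · cos²(77°) = 0.0253 I₀.
I₃ = I₂ cos²(123° − 69°) = 0.0253 I₀ · cos²(54°) = 0.008741 I₀.
Ratio = 0.008741 / 0.08939 = 0.09779.

I_new/I_old ≈ 0.0978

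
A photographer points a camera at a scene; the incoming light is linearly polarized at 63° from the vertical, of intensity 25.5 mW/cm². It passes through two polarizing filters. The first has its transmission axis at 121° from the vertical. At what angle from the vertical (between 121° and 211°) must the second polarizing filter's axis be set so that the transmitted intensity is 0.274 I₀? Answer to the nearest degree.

θ ≈ 130°

By Malus's law, I₁ = I₀ cos²(121° − 63°) = I₀ cos²(58°) = 0.2808 I₀.
Need I₂/I₀ = 0.274, so cos²(θ − 121°) = 0.274 / 0.2808 = 0.9757.
θ − 121° = arccos(√0.9757) = 9.0°, giving θ ≈ 121 + 9.0 = 130.0°.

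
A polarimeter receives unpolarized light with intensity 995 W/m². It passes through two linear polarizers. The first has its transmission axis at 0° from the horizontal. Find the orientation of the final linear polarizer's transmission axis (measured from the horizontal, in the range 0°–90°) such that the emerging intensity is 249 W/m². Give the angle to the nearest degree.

θ ≈ 45°

Unpolarized light through the first polarizer → I₁ = ½ I₀, now polarized at 0°.
Target fraction: 249 / 995 W/m² = 0.2503 of I₀.
Need I₂/I₀ = 0.2503, so cos²(θ − 0°) = 0.2503 / 0.5 = 0.5005.
θ − 0° = arccos(√0.5005) = 45.0°, giving θ ≈ 0 + 45.0 = 45.0°.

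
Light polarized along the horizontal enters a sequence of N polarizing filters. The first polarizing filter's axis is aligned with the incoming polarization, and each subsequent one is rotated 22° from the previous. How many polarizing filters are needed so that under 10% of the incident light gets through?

N = 17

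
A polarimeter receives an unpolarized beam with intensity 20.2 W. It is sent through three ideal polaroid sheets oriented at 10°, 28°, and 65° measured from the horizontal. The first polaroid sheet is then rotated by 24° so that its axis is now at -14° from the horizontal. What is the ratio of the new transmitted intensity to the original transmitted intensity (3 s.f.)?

Before rotation:
Unpolarized light through the first polarizer → I₁ = ½ I₀, now polarized at 10°.
I₂ = I₁ cos²(28° − 10°) = 0.5 I₀ · cos²(18°) = 0.4523 I₀.
I₃ = I₂ cos²(65° − 28°) = 0.4523 I₀ · cos²(37°) = 0.2885 I₀.
After rotation:
Unpolarized light through the first polarizer → I₁ = ½ I₀, now polarized at -14°.
I₂ = I₁ cos²(28° + 14°) = 0.5 I₀ · cos²(42°) = 0.2761 I₀.
I₃ = I₂ cos²(65° − 28°) = 0.2761 I₀ · cos²(37°) = 0.1761 I₀.
Ratio = 0.1761 / 0.2885 = 0.6106.

I_new/I_old ≈ 0.611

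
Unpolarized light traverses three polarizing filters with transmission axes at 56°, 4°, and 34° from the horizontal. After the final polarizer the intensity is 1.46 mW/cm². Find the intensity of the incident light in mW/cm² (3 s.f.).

Unpolarized light through the first polarizer → I₁ = ½ I₀, now polarized at 56°.
I₂ = I₁ cos²(4° − 56°) = 0.5 I₀ · cos²(52°) = 0.1895 I₀.
I₃ = I₂ cos²(34° − 4°) = 0.1895 I₀ · cos²(30°) = 0.1421 I₀.
So 1.46 mW/cm² = 0.1421 I₀, giving I₀ = 1.46/0.1421 = 10.27 mW/cm².

I₀ ≈ 10.3 mW/cm²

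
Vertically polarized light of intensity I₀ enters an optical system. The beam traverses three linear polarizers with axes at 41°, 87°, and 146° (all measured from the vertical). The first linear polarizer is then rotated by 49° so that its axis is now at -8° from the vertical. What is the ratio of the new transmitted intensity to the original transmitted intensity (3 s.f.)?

I_new/I_old ≈ 0.0271

Before rotation:
By Malus's law, I₁ = I₀ cos²(41° − 0°) = I₀ cos²(41°) = 0.5696 I₀.
I₂ = I₁ cos²(87° − 41°) = 0.5696 I₀ · cos²(46°) = 0.2749 I₀.
I₃ = I₂ cos²(146° − 87°) = 0.2749 I₀ · cos²(59°) = 0.07291 I₀.
After rotation:
I₁ = I₀ cos²(-8° − 0°) = I₀ cos²(8°) = 0.9806 I₀.
Angle between axes 1 and 2: 85°. I₂ = 0.9806 I₀ · cos²(85°) = 0.007449 I₀.
I₃ = I₂ cos²(146° − 87°) = 0.007449 I₀ · cos²(59°) = 0.001976 I₀.
Ratio = 0.001976 / 0.07291 = 0.0271.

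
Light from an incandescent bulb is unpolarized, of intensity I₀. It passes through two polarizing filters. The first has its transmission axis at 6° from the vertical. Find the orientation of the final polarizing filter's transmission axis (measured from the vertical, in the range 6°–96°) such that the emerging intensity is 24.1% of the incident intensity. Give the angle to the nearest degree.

Unpolarized light through the first polarizer → I₁ = ½ I₀, now polarized at 6°.
Need I₂/I₀ = 0.241, so cos²(θ − 6°) = 0.241 / 0.5 = 0.482.
θ − 6° = arccos(√0.482) = 46.0°, giving θ ≈ 6 + 46.0 = 52.0°.

θ ≈ 52°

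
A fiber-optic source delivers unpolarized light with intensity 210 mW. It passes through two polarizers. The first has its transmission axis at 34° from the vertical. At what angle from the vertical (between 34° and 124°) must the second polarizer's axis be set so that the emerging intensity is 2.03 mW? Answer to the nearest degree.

θ ≈ 116°

Unpolarized light through the first polarizer → I₁ = ½ I₀, now polarized at 34°.
Target fraction: 2.03 / 210 mW = 0.009667 of I₀.
Need I₂/I₀ = 0.009667, so cos²(θ − 34°) = 0.009667 / 0.5 = 0.01933.
θ − 34° = arccos(√0.01933) = 82.0°, giving θ ≈ 34 + 82.0 = 116.0°.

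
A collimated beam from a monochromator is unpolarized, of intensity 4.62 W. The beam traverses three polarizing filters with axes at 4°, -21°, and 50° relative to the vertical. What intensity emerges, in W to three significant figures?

I ≈ 0.201 W

Unpolarized light through the first polarizer → I₁ = 4.62 W/2 = 2.31 W, polarized at 4°.
I₂ = I₁ · cos²(25°) = 2.31 · 0.8214 = 1.897 W.
I₃ = I₂ · cos²(71°) = 1.897 · 0.106 = 0.2011 W.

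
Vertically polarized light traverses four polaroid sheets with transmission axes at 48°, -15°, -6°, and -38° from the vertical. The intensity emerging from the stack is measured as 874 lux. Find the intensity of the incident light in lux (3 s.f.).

I₀ ≈ 1.35e4 lux

By Malus's law, I₁ = I₀ cos²(48° − 0°) = I₀ cos²(48°) = 0.4477 I₀.
I₂ = I₁ cos²(-15° − 48°) = 0.4477 I₀ · cos²(63°) = 0.09228 I₀.
I₃ = I₂ cos²(-6° + 15°) = 0.09228 I₀ · cos²(9°) = 0.09002 I₀.
I₄ = I₃ cos²(-38° + 6°) = 0.09002 I₀ · cos²(32°) = 0.06474 I₀.
So 874 lux = 0.06474 I₀, giving I₀ = 874/0.06474 = 1.35e+04 lux.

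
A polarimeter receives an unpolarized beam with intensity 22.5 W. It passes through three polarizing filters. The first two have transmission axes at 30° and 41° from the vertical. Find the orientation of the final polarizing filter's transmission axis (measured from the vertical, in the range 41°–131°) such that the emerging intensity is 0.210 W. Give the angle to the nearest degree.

θ ≈ 123°

Unpolarized light through the first polarizer → I₁ = ½ I₀, now polarized at 30°.
I₂ = I₁ cos²(41° − 30°) = 0.5 I₀ · cos²(11°) = 0.4818 I₀.
Target fraction: 0.210 / 22.5 W = 0.009333 of I₀.
Need I₃/I₀ = 0.009333, so cos²(θ − 41°) = 0.009333 / 0.4818 = 0.01937.
θ − 41° = arccos(√0.01937) = 82.0°, giving θ ≈ 41 + 82.0 = 123.0°.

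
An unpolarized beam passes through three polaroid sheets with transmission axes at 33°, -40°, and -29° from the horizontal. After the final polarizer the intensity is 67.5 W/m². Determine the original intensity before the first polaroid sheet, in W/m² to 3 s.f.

Unpolarized light through the first polarizer → I₁ = ½ I₀, now polarized at 33°.
I₂ = I₁ cos²(-40° − 33°) = 0.5 I₀ · cos²(73°) = 0.04274 I₀.
I₃ = I₂ cos²(-29° + 40°) = 0.04274 I₀ · cos²(11°) = 0.04118 I₀.
So 67.5 W/m² = 0.04118 I₀, giving I₀ = 67.5/0.04118 = 1639 W/m².

I₀ ≈ 1640 W/m²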